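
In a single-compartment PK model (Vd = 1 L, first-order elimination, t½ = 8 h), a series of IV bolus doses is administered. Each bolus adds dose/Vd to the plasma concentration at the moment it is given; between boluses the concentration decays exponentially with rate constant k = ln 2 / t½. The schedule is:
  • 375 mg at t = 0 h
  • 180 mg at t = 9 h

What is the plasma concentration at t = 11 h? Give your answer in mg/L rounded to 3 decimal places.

k = ln 2 / 8 = 0.08664 per h
Dose 1 (375 mg at t=0 h): 375·exp(−0.08664·11) = 144.582 mg/L
Dose 2 (180 mg at t=9 h): 180·exp(−0.08664·2) = 151.361 mg/L
C(11) = 144.582 + 151.361 = 295.944 mg/L

295.944 mg/L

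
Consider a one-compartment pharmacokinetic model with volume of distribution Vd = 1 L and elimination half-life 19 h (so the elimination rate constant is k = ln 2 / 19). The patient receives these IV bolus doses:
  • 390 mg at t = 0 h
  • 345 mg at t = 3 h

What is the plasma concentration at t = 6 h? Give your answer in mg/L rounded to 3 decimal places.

622.565 mg/L

k = ln 2 / 19 = 0.03648 per h
Dose 1 (390 mg at t=0 h): 390·exp(−0.03648·6) = 313.330 mg/L
Dose 2 (345 mg at t=3 h): 345·exp(−0.03648·3) = 309.235 mg/L
C(6) = 313.330 + 309.235 = 622.565 mg/L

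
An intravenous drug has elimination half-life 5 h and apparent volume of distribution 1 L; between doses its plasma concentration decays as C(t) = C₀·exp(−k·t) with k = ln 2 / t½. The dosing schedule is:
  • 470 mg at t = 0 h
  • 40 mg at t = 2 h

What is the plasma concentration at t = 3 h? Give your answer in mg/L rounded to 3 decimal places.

344.906 mg/L

k = ln 2 / 5 = 0.13863 per h
Dose 1 (470 mg at t=0 h): 470·exp(−0.13863·3) = 310.084 mg/L
Dose 2 (40 mg at t=2 h): 40·exp(−0.13863·1) = 34.822 mg/L
C(3) = 310.084 + 34.822 = 344.906 mg/L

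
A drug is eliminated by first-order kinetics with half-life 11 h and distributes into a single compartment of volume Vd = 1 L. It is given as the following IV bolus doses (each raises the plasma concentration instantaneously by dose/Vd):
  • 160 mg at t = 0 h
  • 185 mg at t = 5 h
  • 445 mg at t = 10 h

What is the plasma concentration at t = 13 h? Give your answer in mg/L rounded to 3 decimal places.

550.626 mg/L

k = ln 2 / 11 = 0.06301 per h
Dose 1 (160 mg at t=0 h): 160·exp(−0.06301·13) = 70.527 mg/L
Dose 2 (185 mg at t=5 h): 185·exp(−0.06301·8) = 111.748 mg/L
Dose 3 (445 mg at t=10 h): 445·exp(−0.06301·3) = 368.350 mg/L
C(13) = 70.527 + 111.748 + 368.350 = 550.626 mg/L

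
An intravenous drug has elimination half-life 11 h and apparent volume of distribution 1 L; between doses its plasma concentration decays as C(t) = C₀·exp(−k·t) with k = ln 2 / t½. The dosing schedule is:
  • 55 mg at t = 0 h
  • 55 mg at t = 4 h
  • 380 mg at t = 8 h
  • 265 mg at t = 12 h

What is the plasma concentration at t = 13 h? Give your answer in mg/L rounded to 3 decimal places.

581.555 mg/L

k = ln 2 / 11 = 0.06301 per h
Dose 1 (55 mg at t=0 h): 55·exp(−0.06301·13) = 24.244 mg/L
Dose 2 (55 mg at t=4 h): 55·exp(−0.06301·9) = 31.194 mg/L
Dose 3 (380 mg at t=8 h): 380·exp(−0.06301·5) = 277.301 mg/L
Dose 4 (265 mg at t=12 h): 265·exp(−0.06301·1) = 248.817 mg/L
C(13) = 24.244 + 31.194 + 277.301 + 248.817 = 581.555 mg/L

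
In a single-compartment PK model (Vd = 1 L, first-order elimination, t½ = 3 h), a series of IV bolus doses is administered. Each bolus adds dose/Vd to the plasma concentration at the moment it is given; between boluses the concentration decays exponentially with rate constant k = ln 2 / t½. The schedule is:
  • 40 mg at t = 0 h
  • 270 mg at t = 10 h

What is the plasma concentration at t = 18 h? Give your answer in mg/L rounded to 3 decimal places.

k = ln 2 / 3 = 0.23105 per h
Dose 1 (40 mg at t=0 h): 40·exp(−0.23105·18) = 0.625 mg/L
Dose 2 (270 mg at t=10 h): 270·exp(−0.23105·8) = 42.522 mg/L
C(18) = 0.625 + 42.522 = 43.147 mg/L

43.147 mg/L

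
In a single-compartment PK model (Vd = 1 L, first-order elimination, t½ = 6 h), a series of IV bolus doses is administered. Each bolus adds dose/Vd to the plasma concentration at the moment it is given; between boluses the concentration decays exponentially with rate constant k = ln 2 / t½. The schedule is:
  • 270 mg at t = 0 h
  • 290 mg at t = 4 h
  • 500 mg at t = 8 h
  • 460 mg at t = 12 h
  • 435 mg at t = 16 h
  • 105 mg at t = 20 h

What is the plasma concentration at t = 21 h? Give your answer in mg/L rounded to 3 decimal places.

676.231 mg/L

k = ln 2 / 6 = 0.11552 per h
Dose 1 (270 mg at t=0 h): 270·exp(−0.11552·21) = 23.865 mg/L
Dose 2 (290 mg at t=4 h): 290·exp(−0.11552·17) = 40.689 mg/L
Dose 3 (500 mg at t=8 h): 500·exp(−0.11552·13) = 111.362 mg/L
Dose 4 (460 mg at t=12 h): 460·exp(−0.11552·9) = 162.635 mg/L
Dose 5 (435 mg at t=16 h): 435·exp(−0.11552·5) = 244.135 mg/L
Dose 6 (105 mg at t=20 h): 105·exp(−0.11552·1) = 93.544 mg/L
C(21) = 23.865 + 40.689 + 111.362 + 162.635 + 244.135 + 93.544 = 676.231 mg/L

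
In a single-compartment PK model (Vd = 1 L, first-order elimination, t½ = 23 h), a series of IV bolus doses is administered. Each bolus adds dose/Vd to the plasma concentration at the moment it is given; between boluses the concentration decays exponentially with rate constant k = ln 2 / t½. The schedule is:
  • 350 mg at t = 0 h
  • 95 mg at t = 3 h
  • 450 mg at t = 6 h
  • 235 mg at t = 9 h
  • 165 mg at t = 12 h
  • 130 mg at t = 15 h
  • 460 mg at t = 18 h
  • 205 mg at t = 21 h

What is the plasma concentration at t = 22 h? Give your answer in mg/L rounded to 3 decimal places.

k = ln 2 / 23 = 0.03014 per h
Dose 1 (350 mg at t=0 h): 350·exp(−0.03014·22) = 180.354 mg/L
Dose 2 (95 mg at t=3 h): 95·exp(−0.03014·19) = 53.585 mg/L
Dose 3 (450 mg at t=6 h): 450·exp(−0.03014·16) = 277.844 mg/L
Dose 4 (235 mg at t=9 h): 235·exp(−0.03014·13) = 158.826 mg/L
Dose 5 (165 mg at t=12 h): 165·exp(−0.03014·10) = 122.068 mg/L
Dose 6 (130 mg at t=15 h): 130·exp(−0.03014·7) = 105.275 mg/L
Dose 7 (460 mg at t=18 h): 460·exp(−0.03014·4) = 407.760 mg/L
Dose 8 (205 mg at t=21 h): 205·exp(−0.03014·1) = 198.914 mg/L
C(22) = 180.354 + 53.585 + 277.844 + 158.826 + 122.068 + 105.275 + 407.760 + 198.914 = 1504.626 mg/L

1504.626 mg/L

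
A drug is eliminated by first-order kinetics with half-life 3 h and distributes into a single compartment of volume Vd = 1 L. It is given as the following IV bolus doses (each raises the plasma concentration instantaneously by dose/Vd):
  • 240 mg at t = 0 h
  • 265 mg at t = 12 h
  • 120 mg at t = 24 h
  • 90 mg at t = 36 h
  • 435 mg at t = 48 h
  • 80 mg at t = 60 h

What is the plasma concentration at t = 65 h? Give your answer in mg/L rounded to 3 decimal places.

k = ln 2 / 3 = 0.23105 per h
Dose 1 (240 mg at t=0 h): 240·exp(−0.23105·65) = 0.000 mg/L
Dose 2 (265 mg at t=12 h): 265·exp(−0.23105·53) = 0.001 mg/L
Dose 3 (120 mg at t=24 h): 120·exp(−0.23105·41) = 0.009 mg/L
Dose 4 (90 mg at t=36 h): 90·exp(−0.23105·29) = 0.111 mg/L
Dose 5 (435 mg at t=48 h): 435·exp(−0.23105·17) = 8.564 mg/L
Dose 6 (80 mg at t=60 h): 80·exp(−0.23105·5) = 25.198 mg/L
C(65) = 0.000 + 0.001 + 0.009 + 0.111 + 8.564 + 25.198 = 33.883 mg/L

33.883 mg/L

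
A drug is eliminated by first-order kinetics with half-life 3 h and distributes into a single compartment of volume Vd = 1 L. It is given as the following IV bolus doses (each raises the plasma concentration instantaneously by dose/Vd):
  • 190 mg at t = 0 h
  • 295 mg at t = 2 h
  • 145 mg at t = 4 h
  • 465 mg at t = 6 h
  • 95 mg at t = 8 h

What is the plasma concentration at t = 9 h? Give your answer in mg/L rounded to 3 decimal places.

k = ln 2 / 3 = 0.23105 per h
Dose 1 (190 mg at t=0 h): 190·exp(−0.23105·9) = 23.750 mg/L
Dose 2 (295 mg at t=2 h): 295·exp(−0.23105·7) = 58.535 mg/L
Dose 3 (145 mg at t=4 h): 145·exp(−0.23105·5) = 45.672 mg/L
Dose 4 (465 mg at t=6 h): 465·exp(−0.23105·3) = 232.500 mg/L
Dose 5 (95 mg at t=8 h): 95·exp(−0.23105·1) = 75.402 mg/L
C(9) = 23.750 + 58.535 + 45.672 + 232.500 + 75.402 = 435.859 mg/L

435.859 mg/L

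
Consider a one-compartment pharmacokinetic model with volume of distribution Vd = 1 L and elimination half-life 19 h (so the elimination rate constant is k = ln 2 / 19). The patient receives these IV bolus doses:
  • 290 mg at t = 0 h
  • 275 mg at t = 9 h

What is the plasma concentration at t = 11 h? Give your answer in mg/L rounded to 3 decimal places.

449.791 mg/L

k = ln 2 / 19 = 0.03648 per h
Dose 1 (290 mg at t=0 h): 290·exp(−0.03648·11) = 194.141 mg/L
Dose 2 (275 mg at t=9 h): 275·exp(−0.03648·2) = 255.650 mg/L
C(11) = 194.141 + 255.650 = 449.791 mg/L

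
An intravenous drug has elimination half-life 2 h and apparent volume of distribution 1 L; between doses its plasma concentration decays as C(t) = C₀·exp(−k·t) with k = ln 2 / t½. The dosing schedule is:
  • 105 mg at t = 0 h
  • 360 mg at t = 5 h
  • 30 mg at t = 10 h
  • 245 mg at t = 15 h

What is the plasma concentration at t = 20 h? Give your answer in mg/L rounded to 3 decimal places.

46.339 mg/L

k = ln 2 / 2 = 0.34657 per h
Dose 1 (105 mg at t=0 h): 105·exp(−0.34657·20) = 0.103 mg/L
Dose 2 (360 mg at t=5 h): 360·exp(−0.34657·15) = 1.989 mg/L
Dose 3 (30 mg at t=10 h): 30·exp(−0.34657·10) = 0.938 mg/L
Dose 4 (245 mg at t=15 h): 245·exp(−0.34657·5) = 43.310 mg/L
C(20) = 0.103 + 1.989 + 0.938 + 43.310 = 46.339 mg/L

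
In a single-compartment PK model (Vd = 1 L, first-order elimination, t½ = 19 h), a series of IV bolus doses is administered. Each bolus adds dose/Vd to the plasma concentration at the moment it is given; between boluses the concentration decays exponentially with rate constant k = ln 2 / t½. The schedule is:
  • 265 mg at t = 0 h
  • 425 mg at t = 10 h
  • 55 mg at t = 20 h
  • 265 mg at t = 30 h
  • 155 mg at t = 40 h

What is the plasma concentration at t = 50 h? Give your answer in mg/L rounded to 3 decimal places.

395.320 mg/L

k = ln 2 / 19 = 0.03648 per h
Dose 1 (265 mg at t=0 h): 265·exp(−0.03648·50) = 42.762 mg/L
Dose 2 (425 mg at t=10 h): 425·exp(−0.03648·40) = 98.774 mg/L
Dose 3 (55 mg at t=20 h): 55·exp(−0.03648·30) = 18.410 mg/L
Dose 4 (265 mg at t=30 h): 265·exp(−0.03648·20) = 127.753 mg/L
Dose 5 (155 mg at t=40 h): 155·exp(−0.03648·10) = 107.620 mg/L
C(50) = 42.762 + 98.774 + 18.410 + 127.753 + 107.620 = 395.320 mg/L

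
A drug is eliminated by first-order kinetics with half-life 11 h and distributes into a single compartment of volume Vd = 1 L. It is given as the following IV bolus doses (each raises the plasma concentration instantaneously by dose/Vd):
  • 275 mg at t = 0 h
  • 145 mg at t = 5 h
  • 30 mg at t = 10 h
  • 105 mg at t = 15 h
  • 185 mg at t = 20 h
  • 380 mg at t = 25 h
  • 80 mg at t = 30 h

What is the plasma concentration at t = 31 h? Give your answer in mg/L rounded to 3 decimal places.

541.446 mg/L

k = ln 2 / 11 = 0.06301 per h
Dose 1 (275 mg at t=0 h): 275·exp(−0.06301·31) = 38.992 mg/L
Dose 2 (145 mg at t=5 h): 145·exp(−0.06301·26) = 28.174 mg/L
Dose 3 (30 mg at t=10 h): 30·exp(−0.06301·21) = 7.988 mg/L
Dose 4 (105 mg at t=15 h): 105·exp(−0.06301·16) = 38.311 mg/L
Dose 5 (185 mg at t=20 h): 185·exp(−0.06301·11) = 92.500 mg/L
Dose 6 (380 mg at t=25 h): 380·exp(−0.06301·6) = 260.367 mg/L
Dose 7 (80 mg at t=30 h): 80·exp(−0.06301·1) = 75.114 mg/L
C(31) = 38.992 + 28.174 + 7.988 + 38.311 + 92.500 + 260.367 + 75.114 = 541.446 mg/L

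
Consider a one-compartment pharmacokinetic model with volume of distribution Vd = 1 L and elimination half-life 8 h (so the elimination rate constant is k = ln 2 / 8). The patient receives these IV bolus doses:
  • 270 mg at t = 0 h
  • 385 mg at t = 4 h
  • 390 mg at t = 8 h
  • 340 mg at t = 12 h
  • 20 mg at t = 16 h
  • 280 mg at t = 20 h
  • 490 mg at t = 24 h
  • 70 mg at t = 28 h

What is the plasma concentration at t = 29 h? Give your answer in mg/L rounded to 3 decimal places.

723.962 mg/L

k = ln 2 / 8 = 0.08664 per h
Dose 1 (270 mg at t=0 h): 270·exp(−0.08664·29) = 21.884 mg/L
Dose 2 (385 mg at t=4 h): 385·exp(−0.08664·25) = 44.131 mg/L
Dose 3 (390 mg at t=8 h): 390·exp(−0.08664·21) = 63.221 mg/L
Dose 4 (340 mg at t=12 h): 340·exp(−0.08664·17) = 77.945 mg/L
Dose 5 (20 mg at t=16 h): 20·exp(−0.08664·13) = 6.484 mg/L
Dose 6 (280 mg at t=20 h): 280·exp(−0.08664·9) = 128.381 mg/L
Dose 7 (490 mg at t=24 h): 490·exp(−0.08664·5) = 317.726 mg/L
Dose 8 (70 mg at t=28 h): 70·exp(−0.08664·1) = 64.190 mg/L
C(29) = 21.884 + 44.131 + 63.221 + 77.945 + 6.484 + 128.381 + 317.726 + 64.190 = 723.962 mg/L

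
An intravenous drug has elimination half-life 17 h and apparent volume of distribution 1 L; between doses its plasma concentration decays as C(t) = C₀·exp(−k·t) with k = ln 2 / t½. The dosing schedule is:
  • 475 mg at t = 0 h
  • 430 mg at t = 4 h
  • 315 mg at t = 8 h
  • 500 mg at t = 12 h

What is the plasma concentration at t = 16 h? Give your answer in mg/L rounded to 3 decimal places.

k = ln 2 / 17 = 0.04077 per h
Dose 1 (475 mg at t=0 h): 475·exp(−0.04077·16) = 247.384 mg/L
Dose 2 (430 mg at t=4 h): 430·exp(−0.04077·12) = 263.619 mg/L
Dose 3 (315 mg at t=8 h): 315·exp(−0.04077·8) = 227.326 mg/L
Dose 4 (500 mg at t=12 h): 500·exp(−0.04077·4) = 424.756 mg/L
C(16) = 247.384 + 263.619 + 227.326 + 424.756 = 1163.085 mg/L

1163.085 mg/L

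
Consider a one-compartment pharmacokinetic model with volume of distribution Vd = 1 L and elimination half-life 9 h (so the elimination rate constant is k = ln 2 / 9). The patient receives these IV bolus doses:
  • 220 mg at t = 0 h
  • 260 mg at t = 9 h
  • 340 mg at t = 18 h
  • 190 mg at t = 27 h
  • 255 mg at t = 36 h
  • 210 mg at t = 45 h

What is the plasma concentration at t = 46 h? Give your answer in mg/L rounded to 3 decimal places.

k = ln 2 / 9 = 0.07702 per h
Dose 1 (220 mg at t=0 h): 220·exp(−0.07702·46) = 6.365 mg/L
Dose 2 (260 mg at t=9 h): 260·exp(−0.07702·37) = 15.045 mg/L
Dose 3 (340 mg at t=18 h): 340·exp(−0.07702·28) = 39.350 mg/L
Dose 4 (190 mg at t=27 h): 190·exp(−0.07702·19) = 43.979 mg/L
Dose 5 (255 mg at t=36 h): 255·exp(−0.07702·10) = 118.049 mg/L
Dose 6 (210 mg at t=45 h): 210·exp(−0.07702·1) = 194.434 mg/L
C(46) = 6.365 + 15.045 + 39.350 + 43.979 + 118.049 + 194.434 = 417.222 mg/L

417.222 mg/L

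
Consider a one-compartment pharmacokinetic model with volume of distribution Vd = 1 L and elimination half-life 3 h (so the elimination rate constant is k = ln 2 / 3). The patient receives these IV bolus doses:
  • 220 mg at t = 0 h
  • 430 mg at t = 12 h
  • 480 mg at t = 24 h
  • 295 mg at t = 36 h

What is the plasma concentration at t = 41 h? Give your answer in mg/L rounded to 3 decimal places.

102.915 mg/L

k = ln 2 / 3 = 0.23105 per h
Dose 1 (220 mg at t=0 h): 220·exp(−0.23105·41) = 0.017 mg/L
Dose 2 (430 mg at t=12 h): 430·exp(−0.23105·29) = 0.529 mg/L
Dose 3 (480 mg at t=24 h): 480·exp(−0.23105·17) = 9.449 mg/L
Dose 4 (295 mg at t=36 h): 295·exp(−0.23105·5) = 92.919 mg/L
C(41) = 0.017 + 0.529 + 9.449 + 92.919 = 102.915 mg/L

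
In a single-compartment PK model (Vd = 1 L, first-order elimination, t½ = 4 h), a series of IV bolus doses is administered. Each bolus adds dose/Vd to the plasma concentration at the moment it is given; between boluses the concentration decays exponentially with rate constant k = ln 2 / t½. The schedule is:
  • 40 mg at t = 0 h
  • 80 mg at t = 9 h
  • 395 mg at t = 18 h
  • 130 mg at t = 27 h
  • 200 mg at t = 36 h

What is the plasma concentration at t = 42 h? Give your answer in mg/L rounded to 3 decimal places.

86.835 mg/L

k = ln 2 / 4 = 0.17329 per h
Dose 1 (40 mg at t=0 h): 40·exp(−0.17329·42) = 0.028 mg/L
Dose 2 (80 mg at t=9 h): 80·exp(−0.17329·33) = 0.263 mg/L
Dose 3 (395 mg at t=18 h): 395·exp(−0.17329·24) = 6.172 mg/L
Dose 4 (130 mg at t=27 h): 130·exp(−0.17329·15) = 9.662 mg/L
Dose 5 (200 mg at t=36 h): 200·exp(−0.17329·6) = 70.711 mg/L
C(42) = 0.028 + 0.263 + 6.172 + 9.662 + 70.711 = 86.835 mg/L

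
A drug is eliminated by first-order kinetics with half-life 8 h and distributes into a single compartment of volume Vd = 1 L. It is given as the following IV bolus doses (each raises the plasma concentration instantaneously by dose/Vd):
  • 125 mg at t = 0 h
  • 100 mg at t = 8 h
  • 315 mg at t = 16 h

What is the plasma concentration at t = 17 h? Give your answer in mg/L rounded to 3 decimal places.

k = ln 2 / 8 = 0.08664 per h
Dose 1 (125 mg at t=0 h): 125·exp(−0.08664·17) = 28.656 mg/L
Dose 2 (100 mg at t=8 h): 100·exp(−0.08664·9) = 45.850 mg/L
Dose 3 (315 mg at t=16 h): 315·exp(−0.08664·1) = 288.856 mg/L
C(17) = 28.656 + 45.850 + 288.856 = 363.363 mg/L

363.363 mg/L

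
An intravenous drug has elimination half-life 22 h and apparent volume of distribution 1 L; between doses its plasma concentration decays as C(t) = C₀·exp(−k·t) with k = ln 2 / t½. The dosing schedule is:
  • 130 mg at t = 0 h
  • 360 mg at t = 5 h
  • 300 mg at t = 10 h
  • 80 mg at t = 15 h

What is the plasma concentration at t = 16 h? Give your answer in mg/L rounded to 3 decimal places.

658.929 mg/L

k = ln 2 / 22 = 0.03151 per h
Dose 1 (130 mg at t=0 h): 130·exp(−0.03151·16) = 78.526 mg/L
Dose 2 (360 mg at t=5 h): 360·exp(−0.03151·11) = 254.558 mg/L
Dose 3 (300 mg at t=10 h): 300·exp(−0.03151·6) = 248.326 mg/L
Dose 4 (80 mg at t=15 h): 80·exp(−0.03151·1) = 77.519 mg/L
C(16) = 78.526 + 254.558 + 248.326 + 77.519 = 658.929 mg/L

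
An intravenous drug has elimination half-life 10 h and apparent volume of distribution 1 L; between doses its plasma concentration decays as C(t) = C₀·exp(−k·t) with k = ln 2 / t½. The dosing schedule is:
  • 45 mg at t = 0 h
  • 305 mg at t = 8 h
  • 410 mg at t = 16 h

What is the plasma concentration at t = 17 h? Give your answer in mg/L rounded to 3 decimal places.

k = ln 2 / 10 = 0.06931 per h
Dose 1 (45 mg at t=0 h): 45·exp(−0.06931·17) = 13.850 mg/L
Dose 2 (305 mg at t=8 h): 305·exp(−0.06931·9) = 163.445 mg/L
Dose 3 (410 mg at t=16 h): 410·exp(−0.06931·1) = 382.544 mg/L
C(17) = 13.850 + 163.445 + 382.544 = 559.839 mg/L

559.839 mg/L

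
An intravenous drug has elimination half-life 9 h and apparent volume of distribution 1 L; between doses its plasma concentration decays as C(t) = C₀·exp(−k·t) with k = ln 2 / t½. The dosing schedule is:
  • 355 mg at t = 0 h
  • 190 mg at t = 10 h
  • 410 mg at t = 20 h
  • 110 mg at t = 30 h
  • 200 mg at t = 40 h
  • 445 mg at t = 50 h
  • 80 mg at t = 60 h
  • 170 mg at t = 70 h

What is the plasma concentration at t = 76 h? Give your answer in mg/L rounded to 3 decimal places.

213.874 mg/L

k = ln 2 / 9 = 0.07702 per h
Dose 1 (355 mg at t=0 h): 355·exp(−0.07702·76) = 1.019 mg/L
Dose 2 (190 mg at t=10 h): 190·exp(−0.07702·66) = 1.178 mg/L
Dose 3 (410 mg at t=20 h): 410·exp(−0.07702·56) = 5.492 mg/L
Dose 4 (110 mg at t=30 h): 110·exp(−0.07702·46) = 3.183 mg/L
Dose 5 (200 mg at t=40 h): 200·exp(−0.07702·36) = 12.500 mg/L
Dose 6 (445 mg at t=50 h): 445·exp(−0.07702·26) = 60.078 mg/L
Dose 7 (80 mg at t=60 h): 80·exp(−0.07702·16) = 23.331 mg/L
Dose 8 (170 mg at t=70 h): 170·exp(−0.07702·6) = 107.093 mg/L
C(76) = 1.019 + 1.178 + 5.492 + 3.183 + 12.500 + 60.078 + 23.331 + 107.093 = 213.874 mg/L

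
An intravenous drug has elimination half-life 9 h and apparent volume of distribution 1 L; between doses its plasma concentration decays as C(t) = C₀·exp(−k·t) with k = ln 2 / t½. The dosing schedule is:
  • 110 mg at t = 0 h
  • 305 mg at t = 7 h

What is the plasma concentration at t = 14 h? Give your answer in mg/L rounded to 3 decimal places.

215.317 mg/L

k = ln 2 / 9 = 0.07702 per h
Dose 1 (110 mg at t=0 h): 110·exp(−0.07702·14) = 37.422 mg/L
Dose 2 (305 mg at t=7 h): 305·exp(−0.07702·7) = 177.896 mg/L
C(14) = 37.422 + 177.896 = 215.317 mg/L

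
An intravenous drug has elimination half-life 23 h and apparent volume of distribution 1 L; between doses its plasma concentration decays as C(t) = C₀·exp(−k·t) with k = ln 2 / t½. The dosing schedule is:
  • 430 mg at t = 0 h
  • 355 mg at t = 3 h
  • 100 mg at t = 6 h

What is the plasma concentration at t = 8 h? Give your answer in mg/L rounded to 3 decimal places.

737.373 mg/L

k = ln 2 / 23 = 0.03014 per h
Dose 1 (430 mg at t=0 h): 430·exp(−0.03014·8) = 337.880 mg/L
Dose 2 (355 mg at t=3 h): 355·exp(−0.03014·5) = 305.342 mg/L
Dose 3 (100 mg at t=6 h): 100·exp(−0.03014·2) = 94.151 mg/L
C(8) = 337.880 + 305.342 + 94.151 = 737.373 mg/L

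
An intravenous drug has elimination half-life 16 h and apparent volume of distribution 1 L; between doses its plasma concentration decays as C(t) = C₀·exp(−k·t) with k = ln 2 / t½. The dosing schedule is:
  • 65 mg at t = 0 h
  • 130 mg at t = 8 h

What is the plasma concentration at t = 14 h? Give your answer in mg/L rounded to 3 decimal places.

135.685 mg/L

k = ln 2 / 16 = 0.04332 per h
Dose 1 (65 mg at t=0 h): 65·exp(−0.04332·14) = 35.442 mg/L
Dose 2 (130 mg at t=8 h): 130·exp(−0.04332·6) = 100.244 mg/L
C(14) = 35.442 + 100.244 = 135.685 mg/L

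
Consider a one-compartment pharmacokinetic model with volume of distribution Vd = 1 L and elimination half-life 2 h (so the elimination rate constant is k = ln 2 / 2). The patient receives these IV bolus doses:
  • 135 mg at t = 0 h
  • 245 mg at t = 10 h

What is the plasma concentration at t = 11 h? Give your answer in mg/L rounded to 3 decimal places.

k = ln 2 / 2 = 0.34657 per h
Dose 1 (135 mg at t=0 h): 135·exp(−0.34657·11) = 2.983 mg/L
Dose 2 (245 mg at t=10 h): 245·exp(−0.34657·1) = 173.241 mg/L
C(11) = 2.983 + 173.241 = 176.224 mg/L

176.224 mg/L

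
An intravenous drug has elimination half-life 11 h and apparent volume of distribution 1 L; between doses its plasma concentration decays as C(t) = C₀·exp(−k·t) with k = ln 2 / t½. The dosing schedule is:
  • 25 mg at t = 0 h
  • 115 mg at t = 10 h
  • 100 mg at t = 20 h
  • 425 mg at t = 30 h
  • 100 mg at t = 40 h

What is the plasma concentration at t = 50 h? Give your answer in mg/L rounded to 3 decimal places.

k = ln 2 / 11 = 0.06301 per h
Dose 1 (25 mg at t=0 h): 25·exp(−0.06301·50) = 1.071 mg/L
Dose 2 (115 mg at t=10 h): 115·exp(−0.06301·40) = 9.248 mg/L
Dose 3 (100 mg at t=20 h): 100·exp(−0.06301·30) = 15.101 mg/L
Dose 4 (425 mg at t=30 h): 425·exp(−0.06301·20) = 120.521 mg/L
Dose 5 (100 mg at t=40 h): 100·exp(−0.06301·10) = 53.252 mg/L
C(50) = 1.071 + 9.248 + 15.101 + 120.521 + 53.252 = 199.192 mg/L

199.192 mg/L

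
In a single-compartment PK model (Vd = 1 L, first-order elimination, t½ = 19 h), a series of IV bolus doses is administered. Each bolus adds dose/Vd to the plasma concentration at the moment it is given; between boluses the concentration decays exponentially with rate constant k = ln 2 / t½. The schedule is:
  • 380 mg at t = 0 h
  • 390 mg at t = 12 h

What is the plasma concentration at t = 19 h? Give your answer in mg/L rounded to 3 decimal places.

k = ln 2 / 19 = 0.03648 per h
Dose 1 (380 mg at t=0 h): 380·exp(−0.03648·19) = 190.000 mg/L
Dose 2 (390 mg at t=12 h): 390·exp(−0.03648·7) = 302.106 mg/L
C(19) = 190.000 + 302.106 = 492.106 mg/L

492.106 mg/L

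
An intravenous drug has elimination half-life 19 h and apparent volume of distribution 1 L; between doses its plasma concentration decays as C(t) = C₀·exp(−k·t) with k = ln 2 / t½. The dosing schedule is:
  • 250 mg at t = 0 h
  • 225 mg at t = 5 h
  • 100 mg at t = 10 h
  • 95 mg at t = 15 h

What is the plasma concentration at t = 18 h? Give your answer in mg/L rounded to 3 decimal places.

429.512 mg/L

k = ln 2 / 19 = 0.03648 per h
Dose 1 (250 mg at t=0 h): 250·exp(−0.03648·18) = 129.644 mg/L
Dose 2 (225 mg at t=5 h): 225·exp(−0.03648·13) = 140.028 mg/L
Dose 3 (100 mg at t=10 h): 100·exp(−0.03648·8) = 74.688 mg/L
Dose 4 (95 mg at t=15 h): 95·exp(−0.03648·3) = 85.152 mg/L
C(18) = 129.644 + 140.028 + 74.688 + 85.152 = 429.512 mg/L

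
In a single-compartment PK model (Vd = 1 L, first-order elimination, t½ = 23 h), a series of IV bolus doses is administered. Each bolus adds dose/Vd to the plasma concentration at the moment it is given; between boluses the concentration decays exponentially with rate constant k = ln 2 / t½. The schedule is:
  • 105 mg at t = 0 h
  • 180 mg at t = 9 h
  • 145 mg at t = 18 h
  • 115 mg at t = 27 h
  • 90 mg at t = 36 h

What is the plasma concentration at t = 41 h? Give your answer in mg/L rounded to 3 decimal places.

k = ln 2 / 23 = 0.03014 per h
Dose 1 (105 mg at t=0 h): 105·exp(−0.03014·41) = 30.519 mg/L
Dose 2 (180 mg at t=9 h): 180·exp(−0.03014·32) = 68.620 mg/L
Dose 3 (145 mg at t=18 h): 145·exp(−0.03014·23) = 72.500 mg/L
Dose 4 (115 mg at t=27 h): 115·exp(−0.03014·14) = 75.416 mg/L
Dose 5 (90 mg at t=36 h): 90·exp(−0.03014·5) = 77.411 mg/L
C(41) = 30.519 + 68.620 + 72.500 + 75.416 + 77.411 = 324.465 mg/L

324.465 mg/L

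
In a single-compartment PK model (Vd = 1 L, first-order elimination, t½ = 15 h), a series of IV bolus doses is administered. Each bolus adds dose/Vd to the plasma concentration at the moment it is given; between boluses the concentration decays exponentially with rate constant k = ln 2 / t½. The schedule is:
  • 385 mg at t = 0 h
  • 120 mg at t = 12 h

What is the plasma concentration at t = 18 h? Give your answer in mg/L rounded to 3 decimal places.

258.524 mg/L

k = ln 2 / 15 = 0.04621 per h
Dose 1 (385 mg at t=0 h): 385·exp(−0.04621·18) = 167.581 mg/L
Dose 2 (120 mg at t=12 h): 120·exp(−0.04621·6) = 90.943 mg/L
C(18) = 167.581 + 90.943 = 258.524 mg/L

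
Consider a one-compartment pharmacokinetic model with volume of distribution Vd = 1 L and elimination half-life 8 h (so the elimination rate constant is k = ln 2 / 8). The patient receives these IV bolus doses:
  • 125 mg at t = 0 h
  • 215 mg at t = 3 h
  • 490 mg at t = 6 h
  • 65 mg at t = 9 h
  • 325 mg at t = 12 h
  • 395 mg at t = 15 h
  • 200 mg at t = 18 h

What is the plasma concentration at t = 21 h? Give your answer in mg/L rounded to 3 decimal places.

k = ln 2 / 8 = 0.08664 per h
Dose 1 (125 mg at t=0 h): 125·exp(−0.08664·21) = 20.263 mg/L
Dose 2 (215 mg at t=3 h): 215·exp(−0.08664·18) = 45.198 mg/L
Dose 3 (490 mg at t=6 h): 490·exp(−0.08664·15) = 133.587 mg/L
Dose 4 (65 mg at t=9 h): 65·exp(−0.08664·12) = 22.981 mg/L
Dose 5 (325 mg at t=12 h): 325·exp(−0.08664·9) = 149.013 mg/L
Dose 6 (395 mg at t=15 h): 395·exp(−0.08664·6) = 234.868 mg/L
Dose 7 (200 mg at t=18 h): 200·exp(−0.08664·3) = 154.221 mg/L
C(21) = 20.263 + 45.198 + 133.587 + 22.981 + 149.013 + 234.868 + 154.221 = 760.132 mg/L

760.132 mg/L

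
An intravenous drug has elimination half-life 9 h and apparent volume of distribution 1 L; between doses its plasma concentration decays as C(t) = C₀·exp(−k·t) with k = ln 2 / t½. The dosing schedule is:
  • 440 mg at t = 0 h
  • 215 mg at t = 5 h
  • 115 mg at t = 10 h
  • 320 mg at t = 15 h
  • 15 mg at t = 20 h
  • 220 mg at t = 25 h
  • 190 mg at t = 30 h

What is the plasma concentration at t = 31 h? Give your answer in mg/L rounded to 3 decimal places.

506.522 mg/L

k = ln 2 / 9 = 0.07702 per h
Dose 1 (440 mg at t=0 h): 440·exp(−0.07702·31) = 40.418 mg/L
Dose 2 (215 mg at t=5 h): 215·exp(−0.07702·26) = 29.027 mg/L
Dose 3 (115 mg at t=10 h): 115·exp(−0.07702·21) = 22.819 mg/L
Dose 4 (320 mg at t=15 h): 320·exp(−0.07702·16) = 93.322 mg/L
Dose 5 (15 mg at t=20 h): 15·exp(−0.07702·11) = 6.429 mg/L
Dose 6 (220 mg at t=25 h): 220·exp(−0.07702·6) = 138.591 mg/L
Dose 7 (190 mg at t=30 h): 190·exp(−0.07702·1) = 175.916 mg/L
C(31) = 40.418 + 29.027 + 22.819 + 93.322 + 6.429 + 138.591 + 175.916 = 506.522 mg/L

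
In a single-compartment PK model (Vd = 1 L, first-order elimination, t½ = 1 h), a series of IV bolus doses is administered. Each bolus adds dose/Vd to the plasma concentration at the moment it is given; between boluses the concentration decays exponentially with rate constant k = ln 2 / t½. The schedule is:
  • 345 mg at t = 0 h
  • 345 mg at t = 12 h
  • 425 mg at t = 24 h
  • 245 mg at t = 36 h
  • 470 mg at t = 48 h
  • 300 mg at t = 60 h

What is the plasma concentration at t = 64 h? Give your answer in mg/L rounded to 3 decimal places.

18.757 mg/L

k = ln 2 / 1 = 0.69315 per h
Dose 1 (345 mg at t=0 h): 345·exp(−0.69315·64) = 0.000 mg/L
Dose 2 (345 mg at t=12 h): 345·exp(−0.69315·52) = 0.000 mg/L
Dose 3 (425 mg at t=24 h): 425·exp(−0.69315·40) = 0.000 mg/L
Dose 4 (245 mg at t=36 h): 245·exp(−0.69315·28) = 0.000 mg/L
Dose 5 (470 mg at t=48 h): 470·exp(−0.69315·16) = 0.007 mg/L
Dose 6 (300 mg at t=60 h): 300·exp(−0.69315·4) = 18.750 mg/L
C(64) = 0.000 + 0.000 + 0.000 + 0.000 + 0.007 + 18.750 = 18.757 mg/L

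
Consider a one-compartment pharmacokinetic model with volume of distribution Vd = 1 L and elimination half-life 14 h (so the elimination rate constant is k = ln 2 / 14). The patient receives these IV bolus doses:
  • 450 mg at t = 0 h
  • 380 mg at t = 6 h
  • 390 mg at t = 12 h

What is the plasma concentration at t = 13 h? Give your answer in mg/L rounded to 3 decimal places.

k = ln 2 / 14 = 0.04951 per h
Dose 1 (450 mg at t=0 h): 450·exp(−0.04951·13) = 236.420 mg/L
Dose 2 (380 mg at t=6 h): 380·exp(−0.04951·7) = 268.701 mg/L
Dose 3 (390 mg at t=12 h): 390·exp(−0.04951·1) = 371.161 mg/L
C(13) = 236.420 + 268.701 + 371.161 = 876.282 mg/L

876.282 mg/L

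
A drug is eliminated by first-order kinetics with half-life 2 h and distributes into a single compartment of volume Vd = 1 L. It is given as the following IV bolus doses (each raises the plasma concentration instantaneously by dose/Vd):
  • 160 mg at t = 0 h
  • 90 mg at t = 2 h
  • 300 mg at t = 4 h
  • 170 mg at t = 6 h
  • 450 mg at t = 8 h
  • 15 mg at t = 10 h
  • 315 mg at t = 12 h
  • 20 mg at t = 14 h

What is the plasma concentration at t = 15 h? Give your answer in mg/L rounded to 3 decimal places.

183.958 mg/L

k = ln 2 / 2 = 0.34657 per h
Dose 1 (160 mg at t=0 h): 160·exp(−0.34657·15) = 0.884 mg/L
Dose 2 (90 mg at t=2 h): 90·exp(−0.34657·13) = 0.994 mg/L
Dose 3 (300 mg at t=4 h): 300·exp(−0.34657·11) = 6.629 mg/L
Dose 4 (170 mg at t=6 h): 170·exp(−0.34657·9) = 7.513 mg/L
Dose 5 (450 mg at t=8 h): 450·exp(−0.34657·7) = 39.775 mg/L
Dose 6 (15 mg at t=10 h): 15·exp(−0.34657·5) = 2.652 mg/L
Dose 7 (315 mg at t=12 h): 315·exp(−0.34657·3) = 111.369 mg/L
Dose 8 (20 mg at t=14 h): 20·exp(−0.34657·1) = 14.142 mg/L
C(15) = 0.884 + 0.994 + 6.629 + 7.513 + 39.775 + 2.652 + 111.369 + 14.142 = 183.958 mg/L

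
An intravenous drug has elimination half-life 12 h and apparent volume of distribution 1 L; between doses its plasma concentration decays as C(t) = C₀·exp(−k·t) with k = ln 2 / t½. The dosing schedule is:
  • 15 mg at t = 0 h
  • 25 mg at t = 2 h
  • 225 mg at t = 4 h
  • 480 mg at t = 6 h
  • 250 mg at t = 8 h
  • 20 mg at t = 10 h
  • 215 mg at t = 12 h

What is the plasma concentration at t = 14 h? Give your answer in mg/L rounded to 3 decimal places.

k = ln 2 / 12 = 0.05776 per h
Dose 1 (15 mg at t=0 h): 15·exp(−0.05776·14) = 6.682 mg/L
Dose 2 (25 mg at t=2 h): 25·exp(−0.05776·12) = 12.500 mg/L
Dose 3 (225 mg at t=4 h): 225·exp(−0.05776·10) = 126.277 mg/L
Dose 4 (480 mg at t=6 h): 480·exp(−0.05776·8) = 302.381 mg/L
Dose 5 (250 mg at t=8 h): 250·exp(−0.05776·6) = 176.777 mg/L
Dose 6 (20 mg at t=10 h): 20·exp(−0.05776·4) = 15.874 mg/L
Dose 7 (215 mg at t=12 h): 215·exp(−0.05776·2) = 191.543 mg/L
C(14) = 6.682 + 12.500 + 126.277 + 302.381 + 176.777 + 15.874 + 191.543 = 832.034 mg/L

832.034 mg/L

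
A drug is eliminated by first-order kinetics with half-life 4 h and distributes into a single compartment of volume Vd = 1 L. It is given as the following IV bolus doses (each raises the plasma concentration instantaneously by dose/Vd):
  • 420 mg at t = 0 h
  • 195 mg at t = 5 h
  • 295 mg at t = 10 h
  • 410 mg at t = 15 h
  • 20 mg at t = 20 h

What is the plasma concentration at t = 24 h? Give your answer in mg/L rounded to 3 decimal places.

k = ln 2 / 4 = 0.17329 per h
Dose 1 (420 mg at t=0 h): 420·exp(−0.17329·24) = 6.563 mg/L
Dose 2 (195 mg at t=5 h): 195·exp(−0.17329·19) = 7.247 mg/L
Dose 3 (295 mg at t=10 h): 295·exp(−0.17329·14) = 26.075 mg/L
Dose 4 (410 mg at t=15 h): 410·exp(−0.17329·9) = 86.192 mg/L
Dose 5 (20 mg at t=20 h): 20·exp(−0.17329·4) = 10.000 mg/L
C(24) = 6.563 + 7.247 + 26.075 + 86.192 + 10.000 = 136.076 mg/L

136.076 mg/L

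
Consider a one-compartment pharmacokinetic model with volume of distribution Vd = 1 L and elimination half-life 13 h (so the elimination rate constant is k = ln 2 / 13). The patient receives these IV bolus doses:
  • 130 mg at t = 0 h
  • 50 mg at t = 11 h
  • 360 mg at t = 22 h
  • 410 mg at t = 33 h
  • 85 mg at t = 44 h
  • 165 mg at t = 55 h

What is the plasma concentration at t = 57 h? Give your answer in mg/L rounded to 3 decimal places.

k = ln 2 / 13 = 0.05332 per h
Dose 1 (130 mg at t=0 h): 130·exp(−0.05332·57) = 6.224 mg/L
Dose 2 (50 mg at t=11 h): 50·exp(−0.05332·46) = 4.303 mg/L
Dose 3 (360 mg at t=22 h): 360·exp(−0.05332·35) = 55.698 mg/L
Dose 4 (410 mg at t=33 h): 410·exp(−0.05332·24) = 114.034 mg/L
Dose 5 (85 mg at t=44 h): 85·exp(−0.05332·13) = 42.500 mg/L
Dose 6 (165 mg at t=55 h): 165·exp(−0.05332·2) = 148.310 mg/L
C(57) = 6.224 + 4.303 + 55.698 + 114.034 + 42.500 + 148.310 = 371.069 mg/L

371.069 mg/L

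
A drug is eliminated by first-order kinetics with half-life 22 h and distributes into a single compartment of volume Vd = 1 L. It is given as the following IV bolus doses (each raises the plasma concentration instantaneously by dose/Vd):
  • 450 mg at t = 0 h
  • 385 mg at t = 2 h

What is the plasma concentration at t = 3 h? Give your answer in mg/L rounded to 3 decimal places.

782.473 mg/L

k = ln 2 / 22 = 0.03151 per h
Dose 1 (450 mg at t=0 h): 450·exp(−0.03151·3) = 409.414 mg/L
Dose 2 (385 mg at t=2 h): 385·exp(−0.03151·1) = 373.059 mg/L
C(3) = 409.414 + 373.059 = 782.473 mg/L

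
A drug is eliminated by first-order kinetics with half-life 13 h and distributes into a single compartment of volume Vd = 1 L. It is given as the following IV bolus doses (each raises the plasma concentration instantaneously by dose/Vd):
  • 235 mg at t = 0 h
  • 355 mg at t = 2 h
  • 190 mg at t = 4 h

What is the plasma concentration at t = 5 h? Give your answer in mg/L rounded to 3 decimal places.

k = ln 2 / 13 = 0.05332 per h
Dose 1 (235 mg at t=0 h): 235·exp(−0.05332·5) = 180.006 mg/L
Dose 2 (355 mg at t=2 h): 355·exp(−0.05332·3) = 302.524 mg/L
Dose 3 (190 mg at t=4 h): 190·exp(−0.05332·1) = 180.135 mg/L
C(5) = 180.006 + 302.524 + 180.135 = 662.665 mg/L

662.665 mg/L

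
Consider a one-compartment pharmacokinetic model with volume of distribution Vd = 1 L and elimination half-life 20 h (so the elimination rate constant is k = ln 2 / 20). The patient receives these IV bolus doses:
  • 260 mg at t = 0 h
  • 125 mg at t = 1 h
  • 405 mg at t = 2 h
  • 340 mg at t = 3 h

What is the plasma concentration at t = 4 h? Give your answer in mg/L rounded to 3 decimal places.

k = ln 2 / 20 = 0.03466 per h
Dose 1 (260 mg at t=0 h): 260·exp(−0.03466·4) = 226.343 mg/L
Dose 2 (125 mg at t=1 h): 125·exp(−0.03466·3) = 112.656 mg/L
Dose 3 (405 mg at t=2 h): 405·exp(−0.03466·2) = 377.878 mg/L
Dose 4 (340 mg at t=3 h): 340·exp(−0.03466·1) = 328.418 mg/L
C(4) = 226.343 + 112.656 + 377.878 + 328.418 = 1045.296 mg/L

1045.296 mg/L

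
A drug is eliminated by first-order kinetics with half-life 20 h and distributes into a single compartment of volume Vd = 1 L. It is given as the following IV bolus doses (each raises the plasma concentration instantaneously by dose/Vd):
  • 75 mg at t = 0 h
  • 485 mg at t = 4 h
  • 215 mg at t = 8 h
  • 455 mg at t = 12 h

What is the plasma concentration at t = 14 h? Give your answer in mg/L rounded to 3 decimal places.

k = ln 2 / 20 = 0.03466 per h
Dose 1 (75 mg at t=0 h): 75·exp(−0.03466·14) = 46.168 mg/L
Dose 2 (485 mg at t=4 h): 485·exp(−0.03466·10) = 342.947 mg/L
Dose 3 (215 mg at t=8 h): 215·exp(−0.03466·6) = 174.634 mg/L
Dose 4 (455 mg at t=12 h): 455·exp(−0.03466·2) = 424.530 mg/L
C(14) = 46.168 + 342.947 + 174.634 + 424.530 = 988.279 mg/L

988.279 mg/L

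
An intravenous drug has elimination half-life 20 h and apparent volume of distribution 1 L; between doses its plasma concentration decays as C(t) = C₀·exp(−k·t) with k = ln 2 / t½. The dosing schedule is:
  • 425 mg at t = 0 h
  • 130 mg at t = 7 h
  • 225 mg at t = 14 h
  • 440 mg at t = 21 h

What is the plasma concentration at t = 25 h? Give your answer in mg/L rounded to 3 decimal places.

k = ln 2 / 20 = 0.03466 per h
Dose 1 (425 mg at t=0 h): 425·exp(−0.03466·25) = 178.690 mg/L
Dose 2 (130 mg at t=7 h): 130·exp(−0.03466·18) = 69.665 mg/L
Dose 3 (225 mg at t=14 h): 225·exp(−0.03466·11) = 153.680 mg/L
Dose 4 (440 mg at t=21 h): 440·exp(−0.03466·4) = 383.042 mg/L
C(25) = 178.690 + 69.665 + 153.680 + 383.042 = 785.078 mg/L

785.078 mg/L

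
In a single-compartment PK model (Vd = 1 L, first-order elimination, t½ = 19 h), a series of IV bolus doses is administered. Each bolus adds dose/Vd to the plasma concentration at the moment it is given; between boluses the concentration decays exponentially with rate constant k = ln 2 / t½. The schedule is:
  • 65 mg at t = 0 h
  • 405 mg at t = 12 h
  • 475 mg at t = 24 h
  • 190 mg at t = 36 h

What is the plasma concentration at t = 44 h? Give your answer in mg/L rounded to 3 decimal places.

509.979 mg/L

k = ln 2 / 19 = 0.03648 per h
Dose 1 (65 mg at t=0 h): 65·exp(−0.03648·44) = 13.055 mg/L
Dose 2 (405 mg at t=12 h): 405·exp(−0.03648·32) = 126.025 mg/L
Dose 3 (475 mg at t=24 h): 475·exp(−0.03648·20) = 228.992 mg/L
Dose 4 (190 mg at t=36 h): 190·exp(−0.03648·8) = 141.907 mg/L
C(44) = 13.055 + 126.025 + 228.992 + 141.907 = 509.979 mg/L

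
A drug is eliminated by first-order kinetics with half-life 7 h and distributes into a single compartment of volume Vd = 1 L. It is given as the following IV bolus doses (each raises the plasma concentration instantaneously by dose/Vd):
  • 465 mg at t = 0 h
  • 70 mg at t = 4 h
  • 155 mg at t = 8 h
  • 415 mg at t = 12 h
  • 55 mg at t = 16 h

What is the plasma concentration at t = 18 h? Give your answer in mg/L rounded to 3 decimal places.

k = ln 2 / 7 = 0.09902 per h
Dose 1 (465 mg at t=0 h): 465·exp(−0.09902·18) = 78.230 mg/L
Dose 2 (70 mg at t=4 h): 70·exp(−0.09902·14) = 17.500 mg/L
Dose 3 (155 mg at t=8 h): 155·exp(−0.09902·10) = 57.582 mg/L
Dose 4 (415 mg at t=12 h): 415·exp(−0.09902·6) = 229.099 mg/L
Dose 5 (55 mg at t=16 h): 55·exp(−0.09902·2) = 45.118 mg/L
C(18) = 78.230 + 17.500 + 57.582 + 229.099 + 45.118 = 427.530 mg/L

427.530 mg/L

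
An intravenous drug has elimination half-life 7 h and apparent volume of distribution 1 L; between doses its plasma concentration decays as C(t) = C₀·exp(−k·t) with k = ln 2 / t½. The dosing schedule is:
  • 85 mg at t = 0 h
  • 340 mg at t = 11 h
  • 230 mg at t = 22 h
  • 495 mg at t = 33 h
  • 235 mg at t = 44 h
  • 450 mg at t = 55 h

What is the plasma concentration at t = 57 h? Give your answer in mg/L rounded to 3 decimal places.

k = ln 2 / 7 = 0.09902 per h
Dose 1 (85 mg at t=0 h): 85·exp(−0.09902·57) = 0.301 mg/L
Dose 2 (340 mg at t=11 h): 340·exp(−0.09902·46) = 3.575 mg/L
Dose 3 (230 mg at t=22 h): 230·exp(−0.09902·35) = 7.188 mg/L
Dose 4 (495 mg at t=33 h): 495·exp(−0.09902·24) = 45.973 mg/L
Dose 5 (235 mg at t=44 h): 235·exp(−0.09902·13) = 64.865 mg/L
Dose 6 (450 mg at t=55 h): 450·exp(−0.09902·2) = 369.151 mg/L
C(57) = 0.301 + 3.575 + 7.188 + 45.973 + 64.865 + 369.151 = 491.052 mg/L

491.052 mg/L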